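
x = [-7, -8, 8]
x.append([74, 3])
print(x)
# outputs [-7, -8, 8, [74, 3]]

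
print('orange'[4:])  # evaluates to ge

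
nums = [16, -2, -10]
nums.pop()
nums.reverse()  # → [-2, 16]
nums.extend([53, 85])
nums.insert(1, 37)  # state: [-2, 37, 16, 53, 85]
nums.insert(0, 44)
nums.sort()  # [-2, 16, 37, 44, 53, 85]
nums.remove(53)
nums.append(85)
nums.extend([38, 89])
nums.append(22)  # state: [-2, 16, 37, 44, 85, 85, 38, 89, 22]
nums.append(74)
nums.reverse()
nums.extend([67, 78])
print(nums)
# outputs [74, 22, 89, 38, 85, 85, 44, 37, 16, -2, 67, 78]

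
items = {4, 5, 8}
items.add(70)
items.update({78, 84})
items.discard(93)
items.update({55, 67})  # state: {4, 5, 8, 55, 67, 70, 78, 84}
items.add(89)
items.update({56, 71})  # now {4, 5, 8, 55, 56, 67, 70, 71, 78, 84, 89}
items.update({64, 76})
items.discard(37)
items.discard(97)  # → {4, 5, 8, 55, 56, 64, 67, 70, 71, 76, 78, 84, 89}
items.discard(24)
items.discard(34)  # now {4, 5, 8, 55, 56, 64, 67, 70, 71, 76, 78, 84, 89}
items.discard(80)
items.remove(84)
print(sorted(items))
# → [4, 5, 8, 55, 56, 64, 67, 70, 71, 76, 78, 89]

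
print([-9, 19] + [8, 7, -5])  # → [-9, 19, 8, 7, -5]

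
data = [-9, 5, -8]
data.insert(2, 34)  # [-9, 5, 34, -8]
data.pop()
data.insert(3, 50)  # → [-9, 5, 34, 50]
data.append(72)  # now [-9, 5, 34, 50, 72]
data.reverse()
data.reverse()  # [-9, 5, 34, 50, 72]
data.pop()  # 72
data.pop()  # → 50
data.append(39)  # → [-9, 5, 34, 39]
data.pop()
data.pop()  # 34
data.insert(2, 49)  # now [-9, 5, 49]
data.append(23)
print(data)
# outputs [-9, 5, 49, 23]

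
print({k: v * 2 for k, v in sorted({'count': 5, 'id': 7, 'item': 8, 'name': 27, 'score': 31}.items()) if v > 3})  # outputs {'count': 10, 'id': 14, 'item': 16, 'name': 54, 'score': 62}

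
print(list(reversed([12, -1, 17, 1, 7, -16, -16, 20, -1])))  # [-1, 20, -16, -16, 7, 1, 17, -1, 12]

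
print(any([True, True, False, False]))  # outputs True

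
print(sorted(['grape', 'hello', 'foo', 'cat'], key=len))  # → ['foo', 'cat', 'grape', 'hello']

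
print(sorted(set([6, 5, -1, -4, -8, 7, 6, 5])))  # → [-8, -4, -1, 5, 6, 7]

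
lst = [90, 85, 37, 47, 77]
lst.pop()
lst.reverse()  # [47, 37, 85, 90]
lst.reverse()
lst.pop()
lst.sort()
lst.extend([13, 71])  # [37, 85, 90, 13, 71]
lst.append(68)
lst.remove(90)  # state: [37, 85, 13, 71, 68]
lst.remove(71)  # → [37, 85, 13, 68]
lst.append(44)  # [37, 85, 13, 68, 44]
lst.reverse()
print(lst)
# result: [44, 68, 13, 85, 37]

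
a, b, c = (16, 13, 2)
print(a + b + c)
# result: 31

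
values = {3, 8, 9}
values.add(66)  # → {3, 8, 9, 66}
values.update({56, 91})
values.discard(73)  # {3, 8, 9, 56, 66, 91}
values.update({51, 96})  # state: {3, 8, 9, 51, 56, 66, 91, 96}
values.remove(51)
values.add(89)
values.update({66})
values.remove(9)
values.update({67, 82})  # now {3, 8, 56, 66, 67, 82, 89, 91, 96}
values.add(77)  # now {3, 8, 56, 66, 67, 77, 82, 89, 91, 96}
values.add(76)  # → {3, 8, 56, 66, 67, 76, 77, 82, 89, 91, 96}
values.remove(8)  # {3, 56, 66, 67, 76, 77, 82, 89, 91, 96}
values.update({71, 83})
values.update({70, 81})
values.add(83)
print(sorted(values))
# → [3, 56, 66, 67, 70, 71, 76, 77, 81, 82, 83, 89, 91, 96]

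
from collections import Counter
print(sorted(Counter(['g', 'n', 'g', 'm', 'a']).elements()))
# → ['a', 'g', 'g', 'm', 'n']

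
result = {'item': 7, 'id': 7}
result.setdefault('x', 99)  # 99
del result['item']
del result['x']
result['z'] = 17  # {'id': 7, 'z': 17}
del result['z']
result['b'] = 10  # {'id': 7, 'b': 10}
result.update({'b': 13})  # {'id': 7, 'b': 13}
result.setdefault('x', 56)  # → 56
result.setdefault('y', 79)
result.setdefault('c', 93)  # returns 93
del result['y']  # {'id': 7, 'b': 13, 'x': 56, 'c': 93}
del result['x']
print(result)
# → {'id': 7, 'b': 13, 'c': 93}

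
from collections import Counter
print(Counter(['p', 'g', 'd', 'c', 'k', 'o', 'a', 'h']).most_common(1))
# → [('p', 1)]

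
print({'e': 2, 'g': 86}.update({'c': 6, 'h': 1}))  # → None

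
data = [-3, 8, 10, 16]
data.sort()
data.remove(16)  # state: [-3, 8, 10]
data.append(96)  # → [-3, 8, 10, 96]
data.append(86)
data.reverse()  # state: [86, 96, 10, 8, -3]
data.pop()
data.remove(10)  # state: [86, 96, 8]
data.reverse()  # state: [8, 96, 86]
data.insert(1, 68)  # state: [8, 68, 96, 86]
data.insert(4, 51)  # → [8, 68, 96, 86, 51]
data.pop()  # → 51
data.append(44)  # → [8, 68, 96, 86, 44]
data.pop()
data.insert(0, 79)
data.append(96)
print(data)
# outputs [79, 8, 68, 96, 86, 96]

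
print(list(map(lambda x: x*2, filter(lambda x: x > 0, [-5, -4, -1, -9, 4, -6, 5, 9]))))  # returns [8, 10, 18]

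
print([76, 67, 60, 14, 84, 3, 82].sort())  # None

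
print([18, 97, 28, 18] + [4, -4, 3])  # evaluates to [18, 97, 28, 18, 4, -4, 3]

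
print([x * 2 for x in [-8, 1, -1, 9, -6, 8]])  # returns [-16, 2, -2, 18, -12, 16]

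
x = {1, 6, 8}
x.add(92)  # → {1, 6, 8, 92}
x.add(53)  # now {1, 6, 8, 53, 92}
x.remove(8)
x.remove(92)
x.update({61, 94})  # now {1, 6, 53, 61, 94}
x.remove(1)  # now {6, 53, 61, 94}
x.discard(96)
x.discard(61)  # {6, 53, 94}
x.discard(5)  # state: {6, 53, 94}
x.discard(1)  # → {6, 53, 94}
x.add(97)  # {6, 53, 94, 97}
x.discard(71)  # {6, 53, 94, 97}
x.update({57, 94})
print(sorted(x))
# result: [6, 53, 57, 94, 97]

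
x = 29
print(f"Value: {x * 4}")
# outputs Value: 116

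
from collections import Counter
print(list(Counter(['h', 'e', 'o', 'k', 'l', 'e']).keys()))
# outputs ['h', 'e', 'o', 'k', 'l']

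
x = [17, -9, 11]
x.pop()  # 11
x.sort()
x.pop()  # 17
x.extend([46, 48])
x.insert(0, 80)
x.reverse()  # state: [48, 46, -9, 80]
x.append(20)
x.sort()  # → [-9, 20, 46, 48, 80]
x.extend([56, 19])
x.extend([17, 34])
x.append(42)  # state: [-9, 20, 46, 48, 80, 56, 19, 17, 34, 42]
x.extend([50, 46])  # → [-9, 20, 46, 48, 80, 56, 19, 17, 34, 42, 50, 46]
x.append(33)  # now [-9, 20, 46, 48, 80, 56, 19, 17, 34, 42, 50, 46, 33]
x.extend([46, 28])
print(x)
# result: [-9, 20, 46, 48, 80, 56, 19, 17, 34, 42, 50, 46, 33, 46, 28]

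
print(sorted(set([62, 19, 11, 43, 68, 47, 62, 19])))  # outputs [11, 19, 43, 47, 62, 68]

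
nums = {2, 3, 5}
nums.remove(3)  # {2, 5}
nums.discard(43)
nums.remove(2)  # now {5}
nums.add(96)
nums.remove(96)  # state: {5}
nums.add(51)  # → {5, 51}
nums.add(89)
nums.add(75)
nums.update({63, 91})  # {5, 51, 63, 75, 89, 91}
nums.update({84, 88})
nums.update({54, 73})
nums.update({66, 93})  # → {5, 51, 54, 63, 66, 73, 75, 84, 88, 89, 91, 93}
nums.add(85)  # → {5, 51, 54, 63, 66, 73, 75, 84, 85, 88, 89, 91, 93}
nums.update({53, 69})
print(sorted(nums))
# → [5, 51, 53, 54, 63, 66, 69, 73, 75, 84, 85, 88, 89, 91, 93]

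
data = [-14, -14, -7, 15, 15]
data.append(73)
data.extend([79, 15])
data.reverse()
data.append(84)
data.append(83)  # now [15, 79, 73, 15, 15, -7, -14, -14, 84, 83]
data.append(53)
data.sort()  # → [-14, -14, -7, 15, 15, 15, 53, 73, 79, 83, 84]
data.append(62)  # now [-14, -14, -7, 15, 15, 15, 53, 73, 79, 83, 84, 62]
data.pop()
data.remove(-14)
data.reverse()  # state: [84, 83, 79, 73, 53, 15, 15, 15, -7, -14]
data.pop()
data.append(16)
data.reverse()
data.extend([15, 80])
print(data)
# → [16, -7, 15, 15, 15, 53, 73, 79, 83, 84, 15, 80]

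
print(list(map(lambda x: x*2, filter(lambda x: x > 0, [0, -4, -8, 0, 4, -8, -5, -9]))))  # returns [8]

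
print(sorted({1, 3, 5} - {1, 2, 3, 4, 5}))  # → []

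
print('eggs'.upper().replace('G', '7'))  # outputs E77S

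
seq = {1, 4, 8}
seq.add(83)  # {1, 4, 8, 83}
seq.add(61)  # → {1, 4, 8, 61, 83}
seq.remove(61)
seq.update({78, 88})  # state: {1, 4, 8, 78, 83, 88}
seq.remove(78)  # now {1, 4, 8, 83, 88}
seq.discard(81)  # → {1, 4, 8, 83, 88}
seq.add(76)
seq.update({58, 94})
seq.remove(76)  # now {1, 4, 8, 58, 83, 88, 94}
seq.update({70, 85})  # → {1, 4, 8, 58, 70, 83, 85, 88, 94}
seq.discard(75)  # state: {1, 4, 8, 58, 70, 83, 85, 88, 94}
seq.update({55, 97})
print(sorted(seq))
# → [1, 4, 8, 55, 58, 70, 83, 85, 88, 94, 97]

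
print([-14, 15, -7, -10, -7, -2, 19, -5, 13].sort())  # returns None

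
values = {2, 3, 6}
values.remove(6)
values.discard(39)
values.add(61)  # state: {2, 3, 61}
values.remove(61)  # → {2, 3}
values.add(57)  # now {2, 3, 57}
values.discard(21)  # {2, 3, 57}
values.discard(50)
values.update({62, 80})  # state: {2, 3, 57, 62, 80}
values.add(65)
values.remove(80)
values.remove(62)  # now {2, 3, 57, 65}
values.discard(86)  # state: {2, 3, 57, 65}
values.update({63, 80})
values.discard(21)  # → {2, 3, 57, 63, 65, 80}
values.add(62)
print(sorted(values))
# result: [2, 3, 57, 62, 63, 65, 80]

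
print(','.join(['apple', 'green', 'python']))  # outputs apple,green,python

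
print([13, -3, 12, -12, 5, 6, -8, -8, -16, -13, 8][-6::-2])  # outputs [6, -12, -3]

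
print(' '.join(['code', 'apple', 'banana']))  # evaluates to code apple banana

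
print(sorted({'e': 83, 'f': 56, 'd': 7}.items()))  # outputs [('d', 7), ('e', 83), ('f', 56)]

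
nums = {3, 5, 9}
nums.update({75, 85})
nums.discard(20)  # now {3, 5, 9, 75, 85}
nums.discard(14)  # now {3, 5, 9, 75, 85}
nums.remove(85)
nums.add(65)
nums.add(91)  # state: {3, 5, 9, 65, 75, 91}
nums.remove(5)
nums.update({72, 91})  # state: {3, 9, 65, 72, 75, 91}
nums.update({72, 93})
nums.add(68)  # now {3, 9, 65, 68, 72, 75, 91, 93}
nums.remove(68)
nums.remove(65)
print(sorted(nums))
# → [3, 9, 72, 75, 91, 93]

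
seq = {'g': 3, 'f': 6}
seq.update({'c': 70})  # {'g': 3, 'f': 6, 'c': 70}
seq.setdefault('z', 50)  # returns 50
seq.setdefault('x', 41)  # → 41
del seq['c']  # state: {'g': 3, 'f': 6, 'z': 50, 'x': 41}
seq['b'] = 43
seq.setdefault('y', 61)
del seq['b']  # {'g': 3, 'f': 6, 'z': 50, 'x': 41, 'y': 61}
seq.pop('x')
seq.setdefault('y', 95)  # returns 61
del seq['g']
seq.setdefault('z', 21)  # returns 50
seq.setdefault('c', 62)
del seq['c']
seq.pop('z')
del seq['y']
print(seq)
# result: {'f': 6}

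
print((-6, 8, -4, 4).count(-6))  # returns 1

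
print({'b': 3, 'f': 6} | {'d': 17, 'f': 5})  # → {'b': 3, 'f': 5, 'd': 17}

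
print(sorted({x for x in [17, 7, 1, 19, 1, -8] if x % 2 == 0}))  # [-8]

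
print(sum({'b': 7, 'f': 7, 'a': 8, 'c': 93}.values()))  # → 115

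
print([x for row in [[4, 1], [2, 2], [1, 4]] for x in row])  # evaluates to [4, 1, 2, 2, 1, 4]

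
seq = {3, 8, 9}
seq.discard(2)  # {3, 8, 9}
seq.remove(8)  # {3, 9}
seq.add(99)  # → {3, 9, 99}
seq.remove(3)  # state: {9, 99}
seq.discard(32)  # {9, 99}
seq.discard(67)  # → {9, 99}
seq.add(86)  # {9, 86, 99}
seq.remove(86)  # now {9, 99}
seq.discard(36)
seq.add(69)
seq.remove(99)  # {9, 69}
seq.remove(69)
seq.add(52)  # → {9, 52}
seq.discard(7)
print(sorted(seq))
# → [9, 52]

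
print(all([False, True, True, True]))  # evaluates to False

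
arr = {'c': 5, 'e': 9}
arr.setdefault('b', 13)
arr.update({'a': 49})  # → {'c': 5, 'e': 9, 'b': 13, 'a': 49}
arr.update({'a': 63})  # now {'c': 5, 'e': 9, 'b': 13, 'a': 63}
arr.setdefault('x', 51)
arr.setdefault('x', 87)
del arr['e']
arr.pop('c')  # 5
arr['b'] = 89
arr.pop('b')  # 89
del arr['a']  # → {'x': 51}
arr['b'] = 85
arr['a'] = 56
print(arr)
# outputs {'x': 51, 'b': 85, 'a': 56}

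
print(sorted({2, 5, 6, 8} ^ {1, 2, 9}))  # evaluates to [1, 5, 6, 8, 9]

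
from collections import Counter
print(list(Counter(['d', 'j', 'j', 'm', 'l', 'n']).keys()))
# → ['d', 'j', 'm', 'l', 'n']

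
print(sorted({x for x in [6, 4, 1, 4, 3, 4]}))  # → [1, 3, 4, 6]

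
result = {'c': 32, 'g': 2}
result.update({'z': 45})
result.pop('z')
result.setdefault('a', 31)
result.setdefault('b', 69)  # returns 69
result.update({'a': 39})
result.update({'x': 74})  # {'c': 32, 'g': 2, 'a': 39, 'b': 69, 'x': 74}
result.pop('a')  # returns 39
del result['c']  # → {'g': 2, 'b': 69, 'x': 74}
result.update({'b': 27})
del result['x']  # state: {'g': 2, 'b': 27}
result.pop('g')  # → 2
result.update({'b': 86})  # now {'b': 86}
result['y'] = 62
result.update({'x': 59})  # {'b': 86, 'y': 62, 'x': 59}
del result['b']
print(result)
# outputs {'y': 62, 'x': 59}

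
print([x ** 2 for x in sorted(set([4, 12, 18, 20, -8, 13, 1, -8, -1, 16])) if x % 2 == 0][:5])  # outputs [64, 16, 144, 256, 324]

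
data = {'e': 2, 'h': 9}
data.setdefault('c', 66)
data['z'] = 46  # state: {'e': 2, 'h': 9, 'c': 66, 'z': 46}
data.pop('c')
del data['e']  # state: {'h': 9, 'z': 46}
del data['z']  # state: {'h': 9}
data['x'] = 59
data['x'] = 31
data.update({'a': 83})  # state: {'h': 9, 'x': 31, 'a': 83}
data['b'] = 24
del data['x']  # {'h': 9, 'a': 83, 'b': 24}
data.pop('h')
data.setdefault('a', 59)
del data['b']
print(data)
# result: {'a': 83}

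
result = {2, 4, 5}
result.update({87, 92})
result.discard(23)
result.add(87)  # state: {2, 4, 5, 87, 92}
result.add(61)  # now {2, 4, 5, 61, 87, 92}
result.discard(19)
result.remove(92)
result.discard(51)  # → {2, 4, 5, 61, 87}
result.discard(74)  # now {2, 4, 5, 61, 87}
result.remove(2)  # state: {4, 5, 61, 87}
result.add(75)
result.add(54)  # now {4, 5, 54, 61, 75, 87}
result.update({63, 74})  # {4, 5, 54, 61, 63, 74, 75, 87}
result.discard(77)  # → {4, 5, 54, 61, 63, 74, 75, 87}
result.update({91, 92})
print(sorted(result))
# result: [4, 5, 54, 61, 63, 74, 75, 87, 91, 92]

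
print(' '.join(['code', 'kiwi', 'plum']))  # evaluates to code kiwi plum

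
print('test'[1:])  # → est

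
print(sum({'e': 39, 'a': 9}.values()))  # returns 48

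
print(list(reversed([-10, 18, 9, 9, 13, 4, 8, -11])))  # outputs [-11, 8, 4, 13, 9, 9, 18, -10]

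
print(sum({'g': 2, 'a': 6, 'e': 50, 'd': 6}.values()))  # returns 64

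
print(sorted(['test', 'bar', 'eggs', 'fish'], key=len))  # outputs ['bar', 'test', 'eggs', 'fish']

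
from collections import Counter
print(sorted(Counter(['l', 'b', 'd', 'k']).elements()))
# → ['b', 'd', 'k', 'l']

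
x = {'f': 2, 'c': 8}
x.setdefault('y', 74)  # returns 74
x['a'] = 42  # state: {'f': 2, 'c': 8, 'y': 74, 'a': 42}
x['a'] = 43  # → {'f': 2, 'c': 8, 'y': 74, 'a': 43}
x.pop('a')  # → 43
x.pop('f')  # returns 2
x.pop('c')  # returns 8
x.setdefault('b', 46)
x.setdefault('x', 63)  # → 63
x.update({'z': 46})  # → {'y': 74, 'b': 46, 'x': 63, 'z': 46}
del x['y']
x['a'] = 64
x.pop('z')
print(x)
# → {'b': 46, 'x': 63, 'a': 64}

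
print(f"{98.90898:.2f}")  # 98.91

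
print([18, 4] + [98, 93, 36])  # [18, 4, 98, 93, 36]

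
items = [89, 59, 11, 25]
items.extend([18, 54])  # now [89, 59, 11, 25, 18, 54]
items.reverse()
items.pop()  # 89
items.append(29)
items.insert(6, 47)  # [54, 18, 25, 11, 59, 29, 47]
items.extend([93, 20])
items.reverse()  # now [20, 93, 47, 29, 59, 11, 25, 18, 54]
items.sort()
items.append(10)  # [11, 18, 20, 25, 29, 47, 54, 59, 93, 10]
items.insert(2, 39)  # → [11, 18, 39, 20, 25, 29, 47, 54, 59, 93, 10]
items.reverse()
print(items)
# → [10, 93, 59, 54, 47, 29, 25, 20, 39, 18, 11]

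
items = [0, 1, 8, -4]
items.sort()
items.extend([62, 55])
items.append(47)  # [-4, 0, 1, 8, 62, 55, 47]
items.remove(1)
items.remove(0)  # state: [-4, 8, 62, 55, 47]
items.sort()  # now [-4, 8, 47, 55, 62]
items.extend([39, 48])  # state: [-4, 8, 47, 55, 62, 39, 48]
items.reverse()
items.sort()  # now [-4, 8, 39, 47, 48, 55, 62]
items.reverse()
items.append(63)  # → [62, 55, 48, 47, 39, 8, -4, 63]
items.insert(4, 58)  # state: [62, 55, 48, 47, 58, 39, 8, -4, 63]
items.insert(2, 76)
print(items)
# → [62, 55, 76, 48, 47, 58, 39, 8, -4, 63]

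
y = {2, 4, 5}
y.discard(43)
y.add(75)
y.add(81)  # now {2, 4, 5, 75, 81}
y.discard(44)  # {2, 4, 5, 75, 81}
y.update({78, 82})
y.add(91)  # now {2, 4, 5, 75, 78, 81, 82, 91}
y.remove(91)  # {2, 4, 5, 75, 78, 81, 82}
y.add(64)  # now {2, 4, 5, 64, 75, 78, 81, 82}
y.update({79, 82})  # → {2, 4, 5, 64, 75, 78, 79, 81, 82}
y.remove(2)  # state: {4, 5, 64, 75, 78, 79, 81, 82}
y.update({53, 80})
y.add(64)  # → {4, 5, 53, 64, 75, 78, 79, 80, 81, 82}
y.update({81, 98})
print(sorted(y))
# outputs [4, 5, 53, 64, 75, 78, 79, 80, 81, 82, 98]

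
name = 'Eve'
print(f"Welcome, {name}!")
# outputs Welcome, Eve!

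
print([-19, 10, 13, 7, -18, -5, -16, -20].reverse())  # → None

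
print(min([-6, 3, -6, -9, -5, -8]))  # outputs -9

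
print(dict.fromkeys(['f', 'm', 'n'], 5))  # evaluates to {'f': 5, 'm': 5, 'n': 5}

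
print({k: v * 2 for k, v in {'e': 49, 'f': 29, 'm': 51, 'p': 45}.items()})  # {'e': 98, 'f': 58, 'm': 102, 'p': 90}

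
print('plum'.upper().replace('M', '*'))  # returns PLU*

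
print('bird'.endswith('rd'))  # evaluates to True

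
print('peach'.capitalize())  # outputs Peach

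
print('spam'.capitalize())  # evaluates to Spam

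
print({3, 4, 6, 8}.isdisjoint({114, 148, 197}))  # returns True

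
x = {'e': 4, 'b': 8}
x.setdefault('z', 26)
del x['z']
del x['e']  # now {'b': 8}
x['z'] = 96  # {'b': 8, 'z': 96}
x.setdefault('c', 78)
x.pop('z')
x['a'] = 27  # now {'b': 8, 'c': 78, 'a': 27}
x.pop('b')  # 8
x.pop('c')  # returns 78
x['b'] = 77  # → {'a': 27, 'b': 77}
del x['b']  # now {'a': 27}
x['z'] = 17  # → {'a': 27, 'z': 17}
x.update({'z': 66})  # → {'a': 27, 'z': 66}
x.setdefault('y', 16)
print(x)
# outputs {'a': 27, 'z': 66, 'y': 16}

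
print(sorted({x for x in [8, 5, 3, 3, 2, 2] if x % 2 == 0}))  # [2, 8]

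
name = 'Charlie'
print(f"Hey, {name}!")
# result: Hey, Charlie!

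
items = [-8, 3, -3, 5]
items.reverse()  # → [5, -3, 3, -8]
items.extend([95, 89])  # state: [5, -3, 3, -8, 95, 89]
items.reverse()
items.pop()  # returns 5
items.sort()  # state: [-8, -3, 3, 89, 95]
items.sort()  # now [-8, -3, 3, 89, 95]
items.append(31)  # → [-8, -3, 3, 89, 95, 31]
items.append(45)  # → [-8, -3, 3, 89, 95, 31, 45]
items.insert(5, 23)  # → [-8, -3, 3, 89, 95, 23, 31, 45]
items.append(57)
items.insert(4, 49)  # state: [-8, -3, 3, 89, 49, 95, 23, 31, 45, 57]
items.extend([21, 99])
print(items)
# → [-8, -3, 3, 89, 49, 95, 23, 31, 45, 57, 21, 99]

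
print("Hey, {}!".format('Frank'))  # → Hey, Frank!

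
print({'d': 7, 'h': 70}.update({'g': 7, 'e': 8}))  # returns None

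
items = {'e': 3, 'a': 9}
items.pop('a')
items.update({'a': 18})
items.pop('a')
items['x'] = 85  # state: {'e': 3, 'x': 85}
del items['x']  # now {'e': 3}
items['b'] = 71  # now {'e': 3, 'b': 71}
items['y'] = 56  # {'e': 3, 'b': 71, 'y': 56}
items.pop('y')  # 56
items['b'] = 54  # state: {'e': 3, 'b': 54}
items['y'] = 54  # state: {'e': 3, 'b': 54, 'y': 54}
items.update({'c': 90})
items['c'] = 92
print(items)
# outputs {'e': 3, 'b': 54, 'y': 54, 'c': 92}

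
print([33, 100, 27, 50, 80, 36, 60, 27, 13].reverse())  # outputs None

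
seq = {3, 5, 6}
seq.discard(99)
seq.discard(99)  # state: {3, 5, 6}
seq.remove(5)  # {3, 6}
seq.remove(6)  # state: {3}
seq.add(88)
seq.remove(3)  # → {88}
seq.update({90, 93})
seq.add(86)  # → {86, 88, 90, 93}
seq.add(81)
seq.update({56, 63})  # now {56, 63, 81, 86, 88, 90, 93}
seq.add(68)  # {56, 63, 68, 81, 86, 88, 90, 93}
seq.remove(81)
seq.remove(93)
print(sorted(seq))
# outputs [56, 63, 68, 86, 88, 90]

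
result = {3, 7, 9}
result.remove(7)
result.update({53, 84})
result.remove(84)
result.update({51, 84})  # {3, 9, 51, 53, 84}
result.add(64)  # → {3, 9, 51, 53, 64, 84}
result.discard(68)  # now {3, 9, 51, 53, 64, 84}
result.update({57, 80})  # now {3, 9, 51, 53, 57, 64, 80, 84}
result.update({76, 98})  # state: {3, 9, 51, 53, 57, 64, 76, 80, 84, 98}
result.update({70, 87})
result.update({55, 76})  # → {3, 9, 51, 53, 55, 57, 64, 70, 76, 80, 84, 87, 98}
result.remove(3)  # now {9, 51, 53, 55, 57, 64, 70, 76, 80, 84, 87, 98}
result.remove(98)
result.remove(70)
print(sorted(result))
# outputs [9, 51, 53, 55, 57, 64, 76, 80, 84, 87]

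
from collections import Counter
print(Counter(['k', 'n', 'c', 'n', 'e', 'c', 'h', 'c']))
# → Counter({'c': 3, 'n': 2, 'k': 1, 'e': 1, 'h': 1})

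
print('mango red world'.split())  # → ['mango', 'red', 'world']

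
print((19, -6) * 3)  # (19, -6, 19, -6, 19, -6)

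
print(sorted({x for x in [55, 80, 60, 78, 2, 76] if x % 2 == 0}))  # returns [2, 60, 76, 78, 80]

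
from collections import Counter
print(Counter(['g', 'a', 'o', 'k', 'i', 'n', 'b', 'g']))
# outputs Counter({'g': 2, 'a': 1, 'o': 1, 'k': 1, 'i': 1, 'n': 1, 'b': 1})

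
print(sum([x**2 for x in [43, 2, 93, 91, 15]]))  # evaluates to 19008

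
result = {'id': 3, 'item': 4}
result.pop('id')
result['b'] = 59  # {'item': 4, 'b': 59}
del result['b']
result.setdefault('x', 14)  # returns 14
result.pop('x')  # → 14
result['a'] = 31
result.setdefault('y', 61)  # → 61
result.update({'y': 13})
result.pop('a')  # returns 31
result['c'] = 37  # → {'item': 4, 'y': 13, 'c': 37}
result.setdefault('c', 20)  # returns 37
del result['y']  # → {'item': 4, 'c': 37}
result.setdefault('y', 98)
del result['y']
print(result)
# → {'item': 4, 'c': 37}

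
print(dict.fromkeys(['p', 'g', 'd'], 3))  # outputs {'p': 3, 'g': 3, 'd': 3}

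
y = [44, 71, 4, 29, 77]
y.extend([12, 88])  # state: [44, 71, 4, 29, 77, 12, 88]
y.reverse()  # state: [88, 12, 77, 29, 4, 71, 44]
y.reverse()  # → [44, 71, 4, 29, 77, 12, 88]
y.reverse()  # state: [88, 12, 77, 29, 4, 71, 44]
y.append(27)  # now [88, 12, 77, 29, 4, 71, 44, 27]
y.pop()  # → 27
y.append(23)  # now [88, 12, 77, 29, 4, 71, 44, 23]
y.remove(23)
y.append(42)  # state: [88, 12, 77, 29, 4, 71, 44, 42]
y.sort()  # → [4, 12, 29, 42, 44, 71, 77, 88]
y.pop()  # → 88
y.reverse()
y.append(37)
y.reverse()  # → [37, 4, 12, 29, 42, 44, 71, 77]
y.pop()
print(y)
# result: [37, 4, 12, 29, 42, 44, 71]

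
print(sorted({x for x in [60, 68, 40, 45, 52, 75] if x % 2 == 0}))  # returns [40, 52, 60, 68]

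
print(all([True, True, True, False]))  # False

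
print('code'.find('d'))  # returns 2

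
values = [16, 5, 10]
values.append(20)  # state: [16, 5, 10, 20]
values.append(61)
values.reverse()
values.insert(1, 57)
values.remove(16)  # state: [61, 57, 20, 10, 5]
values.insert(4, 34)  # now [61, 57, 20, 10, 34, 5]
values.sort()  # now [5, 10, 20, 34, 57, 61]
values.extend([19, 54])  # [5, 10, 20, 34, 57, 61, 19, 54]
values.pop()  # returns 54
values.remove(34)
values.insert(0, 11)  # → [11, 5, 10, 20, 57, 61, 19]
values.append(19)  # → [11, 5, 10, 20, 57, 61, 19, 19]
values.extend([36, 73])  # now [11, 5, 10, 20, 57, 61, 19, 19, 36, 73]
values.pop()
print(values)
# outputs [11, 5, 10, 20, 57, 61, 19, 19, 36]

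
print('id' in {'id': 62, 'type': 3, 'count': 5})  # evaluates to True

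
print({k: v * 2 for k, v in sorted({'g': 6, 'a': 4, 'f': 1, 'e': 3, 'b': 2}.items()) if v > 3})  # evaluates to {'a': 8, 'g': 12}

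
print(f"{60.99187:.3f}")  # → 60.992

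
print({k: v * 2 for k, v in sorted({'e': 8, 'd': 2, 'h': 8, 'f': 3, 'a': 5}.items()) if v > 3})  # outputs {'a': 10, 'e': 16, 'h': 16}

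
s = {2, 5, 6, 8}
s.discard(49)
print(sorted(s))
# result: [2, 5, 6, 8]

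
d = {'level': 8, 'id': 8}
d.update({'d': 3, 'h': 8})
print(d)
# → {'level': 8, 'id': 8, 'd': 3, 'h': 8}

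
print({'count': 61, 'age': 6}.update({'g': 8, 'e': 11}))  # None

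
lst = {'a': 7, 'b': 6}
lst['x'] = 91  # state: {'a': 7, 'b': 6, 'x': 91}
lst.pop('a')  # 7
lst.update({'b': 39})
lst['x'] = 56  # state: {'b': 39, 'x': 56}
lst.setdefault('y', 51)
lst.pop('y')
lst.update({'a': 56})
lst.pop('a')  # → 56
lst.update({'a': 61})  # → {'b': 39, 'x': 56, 'a': 61}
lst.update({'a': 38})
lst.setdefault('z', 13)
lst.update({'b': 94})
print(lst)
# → {'b': 94, 'x': 56, 'a': 38, 'z': 13}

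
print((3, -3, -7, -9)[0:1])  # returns (3,)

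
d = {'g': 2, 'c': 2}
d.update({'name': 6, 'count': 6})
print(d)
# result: {'g': 2, 'c': 2, 'name': 6, 'count': 6}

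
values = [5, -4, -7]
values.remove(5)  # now [-4, -7]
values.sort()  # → [-7, -4]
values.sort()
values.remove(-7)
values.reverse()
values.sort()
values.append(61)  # [-4, 61]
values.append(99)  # [-4, 61, 99]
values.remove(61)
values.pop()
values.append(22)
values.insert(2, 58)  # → [-4, 22, 58]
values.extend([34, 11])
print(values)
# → [-4, 22, 58, 34, 11]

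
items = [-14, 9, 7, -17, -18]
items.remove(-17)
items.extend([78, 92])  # [-14, 9, 7, -18, 78, 92]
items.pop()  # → 92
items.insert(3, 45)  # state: [-14, 9, 7, 45, -18, 78]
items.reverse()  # [78, -18, 45, 7, 9, -14]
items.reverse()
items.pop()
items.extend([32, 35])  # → [-14, 9, 7, 45, -18, 32, 35]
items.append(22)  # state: [-14, 9, 7, 45, -18, 32, 35, 22]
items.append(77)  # [-14, 9, 7, 45, -18, 32, 35, 22, 77]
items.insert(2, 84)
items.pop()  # 77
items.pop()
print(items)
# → [-14, 9, 84, 7, 45, -18, 32, 35]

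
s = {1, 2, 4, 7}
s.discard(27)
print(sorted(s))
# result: [1, 2, 4, 7]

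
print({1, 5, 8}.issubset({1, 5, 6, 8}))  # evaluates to True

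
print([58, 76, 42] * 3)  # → [58, 76, 42, 58, 76, 42, 58, 76, 42]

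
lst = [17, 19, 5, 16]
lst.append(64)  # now [17, 19, 5, 16, 64]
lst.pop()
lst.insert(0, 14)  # [14, 17, 19, 5, 16]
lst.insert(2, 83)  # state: [14, 17, 83, 19, 5, 16]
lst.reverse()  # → [16, 5, 19, 83, 17, 14]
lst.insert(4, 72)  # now [16, 5, 19, 83, 72, 17, 14]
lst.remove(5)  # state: [16, 19, 83, 72, 17, 14]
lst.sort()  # [14, 16, 17, 19, 72, 83]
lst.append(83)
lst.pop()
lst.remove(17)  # [14, 16, 19, 72, 83]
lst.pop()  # 83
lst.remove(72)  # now [14, 16, 19]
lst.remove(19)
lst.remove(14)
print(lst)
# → [16]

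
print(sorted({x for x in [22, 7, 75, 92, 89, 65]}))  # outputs [7, 22, 65, 75, 89, 92]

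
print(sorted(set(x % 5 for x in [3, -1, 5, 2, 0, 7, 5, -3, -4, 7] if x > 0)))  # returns [0, 2, 3]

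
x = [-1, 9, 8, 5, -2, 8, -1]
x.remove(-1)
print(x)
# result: [9, 8, 5, -2, 8, -1]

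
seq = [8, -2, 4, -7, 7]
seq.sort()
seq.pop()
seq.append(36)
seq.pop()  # 36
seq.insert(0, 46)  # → [46, -7, -2, 4, 7]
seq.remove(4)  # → [46, -7, -2, 7]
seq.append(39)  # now [46, -7, -2, 7, 39]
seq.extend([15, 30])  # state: [46, -7, -2, 7, 39, 15, 30]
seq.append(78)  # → [46, -7, -2, 7, 39, 15, 30, 78]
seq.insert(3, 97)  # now [46, -7, -2, 97, 7, 39, 15, 30, 78]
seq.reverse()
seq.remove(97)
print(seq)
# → [78, 30, 15, 39, 7, -2, -7, 46]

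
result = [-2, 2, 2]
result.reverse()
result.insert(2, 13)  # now [2, 2, 13, -2]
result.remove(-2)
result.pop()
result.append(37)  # [2, 2, 37]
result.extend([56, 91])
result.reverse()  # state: [91, 56, 37, 2, 2]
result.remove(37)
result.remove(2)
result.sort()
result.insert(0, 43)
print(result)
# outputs [43, 2, 56, 91]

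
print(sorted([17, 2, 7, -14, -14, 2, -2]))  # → [-14, -14, -2, 2, 2, 7, 17]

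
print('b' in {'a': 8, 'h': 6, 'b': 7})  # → True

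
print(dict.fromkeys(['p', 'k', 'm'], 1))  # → {'p': 1, 'k': 1, 'm': 1}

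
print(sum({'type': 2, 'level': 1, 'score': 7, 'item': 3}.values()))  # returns 13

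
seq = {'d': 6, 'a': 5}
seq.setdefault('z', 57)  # 57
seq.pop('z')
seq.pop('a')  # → 5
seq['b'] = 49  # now {'d': 6, 'b': 49}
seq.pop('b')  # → 49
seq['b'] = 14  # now {'d': 6, 'b': 14}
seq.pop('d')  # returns 6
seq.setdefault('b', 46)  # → 14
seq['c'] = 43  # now {'b': 14, 'c': 43}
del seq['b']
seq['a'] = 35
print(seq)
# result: {'c': 43, 'a': 35}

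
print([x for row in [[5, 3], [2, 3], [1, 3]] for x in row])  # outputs [5, 3, 2, 3, 1, 3]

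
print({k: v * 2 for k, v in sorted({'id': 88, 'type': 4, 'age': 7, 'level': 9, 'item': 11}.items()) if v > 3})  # {'age': 14, 'id': 176, 'item': 22, 'level': 18, 'type': 8}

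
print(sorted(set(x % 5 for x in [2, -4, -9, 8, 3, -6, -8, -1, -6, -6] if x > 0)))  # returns [2, 3]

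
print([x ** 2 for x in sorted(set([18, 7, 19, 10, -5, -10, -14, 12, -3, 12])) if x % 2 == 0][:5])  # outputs [196, 100, 100, 144, 324]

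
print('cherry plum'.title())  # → Cherry Plum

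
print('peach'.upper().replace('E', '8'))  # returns P8ACH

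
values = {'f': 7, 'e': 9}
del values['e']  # {'f': 7}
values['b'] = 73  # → {'f': 7, 'b': 73}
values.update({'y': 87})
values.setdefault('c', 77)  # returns 77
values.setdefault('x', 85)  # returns 85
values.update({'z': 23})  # {'f': 7, 'b': 73, 'y': 87, 'c': 77, 'x': 85, 'z': 23}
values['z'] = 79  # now {'f': 7, 'b': 73, 'y': 87, 'c': 77, 'x': 85, 'z': 79}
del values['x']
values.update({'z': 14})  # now {'f': 7, 'b': 73, 'y': 87, 'c': 77, 'z': 14}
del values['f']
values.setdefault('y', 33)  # 87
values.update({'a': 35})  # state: {'b': 73, 'y': 87, 'c': 77, 'z': 14, 'a': 35}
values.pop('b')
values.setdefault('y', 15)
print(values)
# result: {'y': 87, 'c': 77, 'z': 14, 'a': 35}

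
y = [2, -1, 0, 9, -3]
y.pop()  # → -3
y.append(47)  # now [2, -1, 0, 9, 47]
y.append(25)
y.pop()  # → 25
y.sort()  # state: [-1, 0, 2, 9, 47]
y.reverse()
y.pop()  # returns -1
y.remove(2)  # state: [47, 9, 0]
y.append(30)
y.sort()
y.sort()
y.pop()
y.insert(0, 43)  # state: [43, 0, 9, 30]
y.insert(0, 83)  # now [83, 43, 0, 9, 30]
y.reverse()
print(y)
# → [30, 9, 0, 43, 83]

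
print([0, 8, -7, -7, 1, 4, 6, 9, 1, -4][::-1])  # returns [-4, 1, 9, 6, 4, 1, -7, -7, 8, 0]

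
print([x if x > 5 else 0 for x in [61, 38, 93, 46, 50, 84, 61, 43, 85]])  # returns [61, 38, 93, 46, 50, 84, 61, 43, 85]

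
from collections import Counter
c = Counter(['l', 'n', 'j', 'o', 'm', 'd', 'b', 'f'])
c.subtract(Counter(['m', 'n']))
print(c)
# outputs Counter({'l': 1, 'j': 1, 'o': 1, 'd': 1, 'b': 1, 'f': 1, 'n': 0, 'm': 0})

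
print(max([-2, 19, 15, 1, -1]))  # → 19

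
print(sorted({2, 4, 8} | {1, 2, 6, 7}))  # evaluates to [1, 2, 4, 6, 7, 8]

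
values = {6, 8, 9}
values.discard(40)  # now {6, 8, 9}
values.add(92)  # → {6, 8, 9, 92}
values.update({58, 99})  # {6, 8, 9, 58, 92, 99}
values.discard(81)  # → {6, 8, 9, 58, 92, 99}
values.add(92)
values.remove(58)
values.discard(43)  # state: {6, 8, 9, 92, 99}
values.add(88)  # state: {6, 8, 9, 88, 92, 99}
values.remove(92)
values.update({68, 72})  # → {6, 8, 9, 68, 72, 88, 99}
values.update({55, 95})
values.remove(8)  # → {6, 9, 55, 68, 72, 88, 95, 99}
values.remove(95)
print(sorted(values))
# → [6, 9, 55, 68, 72, 88, 99]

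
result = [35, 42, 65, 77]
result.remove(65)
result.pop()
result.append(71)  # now [35, 42, 71]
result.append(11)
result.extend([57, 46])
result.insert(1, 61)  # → [35, 61, 42, 71, 11, 57, 46]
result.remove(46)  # [35, 61, 42, 71, 11, 57]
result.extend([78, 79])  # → [35, 61, 42, 71, 11, 57, 78, 79]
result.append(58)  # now [35, 61, 42, 71, 11, 57, 78, 79, 58]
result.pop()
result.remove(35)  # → [61, 42, 71, 11, 57, 78, 79]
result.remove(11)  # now [61, 42, 71, 57, 78, 79]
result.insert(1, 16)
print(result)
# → [61, 16, 42, 71, 57, 78, 79]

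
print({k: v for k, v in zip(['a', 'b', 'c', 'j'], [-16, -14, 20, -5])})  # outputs {'a': -16, 'b': -14, 'c': 20, 'j': -5}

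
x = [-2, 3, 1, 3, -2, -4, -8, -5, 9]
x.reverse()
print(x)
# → [9, -5, -8, -4, -2, 3, 1, 3, -2]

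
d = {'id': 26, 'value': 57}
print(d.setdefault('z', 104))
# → 104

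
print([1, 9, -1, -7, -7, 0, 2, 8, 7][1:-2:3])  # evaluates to [9, -7]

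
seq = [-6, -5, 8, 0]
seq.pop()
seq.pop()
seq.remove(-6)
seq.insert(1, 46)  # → [-5, 46]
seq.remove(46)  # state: [-5]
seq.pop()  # -5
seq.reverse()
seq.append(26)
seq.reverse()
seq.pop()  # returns 26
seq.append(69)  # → [69]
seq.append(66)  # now [69, 66]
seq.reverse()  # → [66, 69]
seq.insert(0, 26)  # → [26, 66, 69]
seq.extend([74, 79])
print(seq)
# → [26, 66, 69, 74, 79]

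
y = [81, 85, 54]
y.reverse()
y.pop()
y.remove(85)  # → [54]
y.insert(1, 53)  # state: [54, 53]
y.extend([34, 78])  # [54, 53, 34, 78]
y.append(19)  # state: [54, 53, 34, 78, 19]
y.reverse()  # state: [19, 78, 34, 53, 54]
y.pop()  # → 54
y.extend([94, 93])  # [19, 78, 34, 53, 94, 93]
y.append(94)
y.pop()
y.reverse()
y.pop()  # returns 19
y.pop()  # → 78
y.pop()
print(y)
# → [93, 94, 53]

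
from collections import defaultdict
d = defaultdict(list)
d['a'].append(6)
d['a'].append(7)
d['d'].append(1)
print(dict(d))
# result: {'a': [6, 7], 'd': [1]}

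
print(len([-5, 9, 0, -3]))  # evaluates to 4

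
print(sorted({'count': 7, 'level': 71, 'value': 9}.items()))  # [('count', 7), ('level', 71), ('value', 9)]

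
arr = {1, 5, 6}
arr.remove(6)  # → {1, 5}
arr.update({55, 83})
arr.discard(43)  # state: {1, 5, 55, 83}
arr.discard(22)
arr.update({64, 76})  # {1, 5, 55, 64, 76, 83}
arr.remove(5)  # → {1, 55, 64, 76, 83}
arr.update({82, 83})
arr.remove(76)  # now {1, 55, 64, 82, 83}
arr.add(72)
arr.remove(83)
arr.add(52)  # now {1, 52, 55, 64, 72, 82}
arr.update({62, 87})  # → {1, 52, 55, 62, 64, 72, 82, 87}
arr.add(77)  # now {1, 52, 55, 62, 64, 72, 77, 82, 87}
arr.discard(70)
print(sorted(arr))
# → [1, 52, 55, 62, 64, 72, 77, 82, 87]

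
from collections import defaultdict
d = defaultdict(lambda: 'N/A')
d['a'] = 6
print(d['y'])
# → N/A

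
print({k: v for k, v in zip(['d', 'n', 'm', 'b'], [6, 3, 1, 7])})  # {'d': 6, 'n': 3, 'm': 1, 'b': 7}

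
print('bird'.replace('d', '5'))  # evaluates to bir5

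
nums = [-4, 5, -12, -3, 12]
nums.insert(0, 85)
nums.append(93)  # [85, -4, 5, -12, -3, 12, 93]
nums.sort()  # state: [-12, -4, -3, 5, 12, 85, 93]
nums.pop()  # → 93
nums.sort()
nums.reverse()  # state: [85, 12, 5, -3, -4, -12]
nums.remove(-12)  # [85, 12, 5, -3, -4]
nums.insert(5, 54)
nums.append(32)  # [85, 12, 5, -3, -4, 54, 32]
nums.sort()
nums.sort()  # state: [-4, -3, 5, 12, 32, 54, 85]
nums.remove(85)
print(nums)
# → [-4, -3, 5, 12, 32, 54]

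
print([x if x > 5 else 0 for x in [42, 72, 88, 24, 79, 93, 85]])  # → [42, 72, 88, 24, 79, 93, 85]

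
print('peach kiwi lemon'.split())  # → ['peach', 'kiwi', 'lemon']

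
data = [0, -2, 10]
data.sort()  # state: [-2, 0, 10]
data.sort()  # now [-2, 0, 10]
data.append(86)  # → [-2, 0, 10, 86]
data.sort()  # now [-2, 0, 10, 86]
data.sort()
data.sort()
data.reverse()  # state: [86, 10, 0, -2]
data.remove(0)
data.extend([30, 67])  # [86, 10, -2, 30, 67]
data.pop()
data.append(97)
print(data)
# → [86, 10, -2, 30, 97]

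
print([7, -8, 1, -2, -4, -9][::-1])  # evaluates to [-9, -4, -2, 1, -8, 7]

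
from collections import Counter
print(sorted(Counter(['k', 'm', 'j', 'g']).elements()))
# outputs ['g', 'j', 'k', 'm']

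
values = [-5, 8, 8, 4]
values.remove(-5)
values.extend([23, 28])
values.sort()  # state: [4, 8, 8, 23, 28]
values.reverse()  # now [28, 23, 8, 8, 4]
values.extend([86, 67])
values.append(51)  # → [28, 23, 8, 8, 4, 86, 67, 51]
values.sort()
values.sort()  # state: [4, 8, 8, 23, 28, 51, 67, 86]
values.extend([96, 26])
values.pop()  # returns 26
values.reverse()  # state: [96, 86, 67, 51, 28, 23, 8, 8, 4]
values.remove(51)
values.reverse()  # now [4, 8, 8, 23, 28, 67, 86, 96]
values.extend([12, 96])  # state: [4, 8, 8, 23, 28, 67, 86, 96, 12, 96]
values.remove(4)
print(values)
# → [8, 8, 23, 28, 67, 86, 96, 12, 96]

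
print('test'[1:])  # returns est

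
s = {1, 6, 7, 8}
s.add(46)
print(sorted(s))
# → [1, 6, 7, 8, 46]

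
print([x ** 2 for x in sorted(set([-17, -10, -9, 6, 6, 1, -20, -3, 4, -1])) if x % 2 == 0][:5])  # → [400, 100, 16, 36]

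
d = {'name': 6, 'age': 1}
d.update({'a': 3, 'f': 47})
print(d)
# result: {'name': 6, 'age': 1, 'a': 3, 'f': 47}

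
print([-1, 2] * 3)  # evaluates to [-1, 2, -1, 2, -1, 2]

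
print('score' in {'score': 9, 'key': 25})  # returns True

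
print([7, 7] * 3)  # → [7, 7, 7, 7, 7, 7]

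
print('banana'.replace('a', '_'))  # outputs b_n_n_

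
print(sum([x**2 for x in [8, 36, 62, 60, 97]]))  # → 18213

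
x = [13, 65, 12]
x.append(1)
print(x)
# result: [13, 65, 12, 1]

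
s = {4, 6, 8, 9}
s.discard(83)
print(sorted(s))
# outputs [4, 6, 8, 9]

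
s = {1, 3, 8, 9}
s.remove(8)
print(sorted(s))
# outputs [1, 3, 9]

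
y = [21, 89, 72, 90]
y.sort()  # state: [21, 72, 89, 90]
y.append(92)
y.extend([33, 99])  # [21, 72, 89, 90, 92, 33, 99]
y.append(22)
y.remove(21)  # [72, 89, 90, 92, 33, 99, 22]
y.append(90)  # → [72, 89, 90, 92, 33, 99, 22, 90]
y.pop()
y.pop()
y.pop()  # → 99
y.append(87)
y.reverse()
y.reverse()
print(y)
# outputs [72, 89, 90, 92, 33, 87]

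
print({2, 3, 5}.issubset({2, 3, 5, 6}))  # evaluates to True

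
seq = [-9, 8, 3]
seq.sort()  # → [-9, 3, 8]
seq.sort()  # [-9, 3, 8]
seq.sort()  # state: [-9, 3, 8]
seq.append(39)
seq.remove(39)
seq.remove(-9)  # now [3, 8]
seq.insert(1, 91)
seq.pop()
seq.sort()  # [3, 91]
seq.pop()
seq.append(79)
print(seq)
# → [3, 79]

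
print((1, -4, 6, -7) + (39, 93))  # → (1, -4, 6, -7, 39, 93)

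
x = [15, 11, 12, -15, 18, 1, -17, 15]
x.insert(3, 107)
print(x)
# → [15, 11, 12, 107, -15, 18, 1, -17, 15]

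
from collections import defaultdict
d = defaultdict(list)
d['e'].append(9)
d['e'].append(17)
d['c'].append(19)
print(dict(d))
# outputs {'e': [9, 17], 'c': [19]}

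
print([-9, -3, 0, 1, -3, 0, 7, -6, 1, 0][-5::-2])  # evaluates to [0, 1, -3]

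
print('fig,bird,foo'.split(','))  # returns ['fig', 'bird', 'foo']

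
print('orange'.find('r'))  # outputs 1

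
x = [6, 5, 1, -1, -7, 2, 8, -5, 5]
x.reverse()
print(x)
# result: [5, -5, 8, 2, -7, -1, 1, 5, 6]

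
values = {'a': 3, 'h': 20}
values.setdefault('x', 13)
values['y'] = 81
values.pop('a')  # 3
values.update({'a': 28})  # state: {'h': 20, 'x': 13, 'y': 81, 'a': 28}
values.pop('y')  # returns 81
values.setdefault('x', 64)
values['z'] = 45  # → {'h': 20, 'x': 13, 'a': 28, 'z': 45}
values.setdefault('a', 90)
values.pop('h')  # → 20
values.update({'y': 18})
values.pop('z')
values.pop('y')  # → 18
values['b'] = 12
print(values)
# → {'x': 13, 'a': 28, 'b': 12}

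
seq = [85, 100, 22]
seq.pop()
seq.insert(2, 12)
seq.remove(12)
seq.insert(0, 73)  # [73, 85, 100]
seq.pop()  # 100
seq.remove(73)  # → [85]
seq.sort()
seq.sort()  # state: [85]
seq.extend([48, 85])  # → [85, 48, 85]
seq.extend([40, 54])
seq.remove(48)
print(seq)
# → [85, 85, 40, 54]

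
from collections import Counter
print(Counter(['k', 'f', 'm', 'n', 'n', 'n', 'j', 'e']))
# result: Counter({'n': 3, 'k': 1, 'f': 1, 'm': 1, 'j': 1, 'e': 1})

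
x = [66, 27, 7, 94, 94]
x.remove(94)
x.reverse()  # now [94, 7, 27, 66]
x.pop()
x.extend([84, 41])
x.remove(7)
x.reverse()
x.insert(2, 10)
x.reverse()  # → [94, 27, 10, 84, 41]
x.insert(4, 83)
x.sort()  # [10, 27, 41, 83, 84, 94]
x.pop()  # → 94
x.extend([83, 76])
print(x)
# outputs [10, 27, 41, 83, 84, 83, 76]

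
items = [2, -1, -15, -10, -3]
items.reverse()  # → [-3, -10, -15, -1, 2]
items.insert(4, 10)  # [-3, -10, -15, -1, 10, 2]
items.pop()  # 2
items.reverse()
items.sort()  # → [-15, -10, -3, -1, 10]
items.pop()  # 10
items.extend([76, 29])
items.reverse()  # [29, 76, -1, -3, -10, -15]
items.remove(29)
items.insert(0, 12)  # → [12, 76, -1, -3, -10, -15]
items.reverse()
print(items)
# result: [-15, -10, -3, -1, 76, 12]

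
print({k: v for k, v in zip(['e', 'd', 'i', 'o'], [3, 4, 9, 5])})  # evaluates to {'e': 3, 'd': 4, 'i': 9, 'o': 5}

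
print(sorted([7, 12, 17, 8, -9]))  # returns [-9, 7, 8, 12, 17]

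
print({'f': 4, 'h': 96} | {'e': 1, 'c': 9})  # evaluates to {'f': 4, 'h': 96, 'e': 1, 'c': 9}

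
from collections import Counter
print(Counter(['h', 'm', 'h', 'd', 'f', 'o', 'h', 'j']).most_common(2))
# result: [('h', 3), ('m', 1)]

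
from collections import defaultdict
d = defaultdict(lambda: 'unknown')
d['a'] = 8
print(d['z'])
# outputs unknown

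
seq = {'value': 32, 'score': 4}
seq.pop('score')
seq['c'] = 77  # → {'value': 32, 'c': 77}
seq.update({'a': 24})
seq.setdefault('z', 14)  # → 14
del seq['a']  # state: {'value': 32, 'c': 77, 'z': 14}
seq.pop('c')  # 77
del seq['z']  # {'value': 32}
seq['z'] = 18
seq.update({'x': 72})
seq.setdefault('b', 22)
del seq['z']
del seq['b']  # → {'value': 32, 'x': 72}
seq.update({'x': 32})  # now {'value': 32, 'x': 32}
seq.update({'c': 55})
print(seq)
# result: {'value': 32, 'x': 32, 'c': 55}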